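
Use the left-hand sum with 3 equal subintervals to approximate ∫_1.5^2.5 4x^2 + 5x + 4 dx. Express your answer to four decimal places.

26.9074

Δx = (2.5 − 1.5)/3 = 1/3.
Left endpoints: 1.5, 11/6, 13/6.
f(1.5) = 20.5, f(11/6) = 479/18, f(13/6) = 605/18.
Sum = Δx · [f(1.5) + f(11/6) + f(13/6)].
Sum ≈ 26.9074.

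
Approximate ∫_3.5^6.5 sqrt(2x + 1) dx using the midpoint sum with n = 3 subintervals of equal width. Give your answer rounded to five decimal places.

Δx = (6.5 − 3.5)/3 = 1.
Midpoints: 4, 5, 6.
f(4) ≈ 3.00000, f(5) ≈ 3.31662, f(6) ≈ 3.60555.
Sum = Δx · [f(4) + f(5) + f(6)].
Sum ≈ 9.92218.

9.92218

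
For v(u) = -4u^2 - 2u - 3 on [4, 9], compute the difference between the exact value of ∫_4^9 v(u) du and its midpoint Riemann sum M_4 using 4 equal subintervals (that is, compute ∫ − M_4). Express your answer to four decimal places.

-2.6042

Exact integral: ∫_4^9 v(u) du ≈ -966.666667.
M_4 = -964.0625.
Error ≈ -966.666667 − (-964.0625) ≈ -2.6042.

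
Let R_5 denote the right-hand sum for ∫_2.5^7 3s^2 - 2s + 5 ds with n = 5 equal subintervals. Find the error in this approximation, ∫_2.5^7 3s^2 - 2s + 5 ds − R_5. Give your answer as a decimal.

-55.485

Exact integral: ∫_2.5^7 f(s) ds = 307.125.
R_5 = 362.61.
Error = 307.125 − 362.61 = -55.485.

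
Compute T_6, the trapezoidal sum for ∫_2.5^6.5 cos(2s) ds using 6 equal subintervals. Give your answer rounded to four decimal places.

Δs = (6.5 − 2.5)/6 = 2/3.
f(2.5) ≈ 0.2837, f(19/6) ≈ 0.9987, f(23/6) ≈ 0.1862, f(4.5) ≈ -0.9111, f(31/6) ≈ -0.6149, f(35/6) ≈ 0.6218, f(6.5) ≈ 0.9074.
T_6 = (Δs/2)·[f(s_0) + 2f(s_1) + ... + 2f(s_{5}) + f(s_6)].
Sum ≈ 0.5842.

0.5842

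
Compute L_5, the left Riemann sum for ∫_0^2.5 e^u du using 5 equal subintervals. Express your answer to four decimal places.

8.6189

Δu = (2.5 − 0)/5 = 0.5.
Left endpoints: 0, 0.5, 1, 1.5, 2.
f(0) ≈ 1.0000, f(0.5) ≈ 1.6487, f(1) ≈ 2.7183, f(1.5) ≈ 4.4817, f(2) ≈ 7.3891.
Sum = Δu · [f(0) + f(0.5) + f(1) + f(1.5) + f(2)].
Sum ≈ 8.6189.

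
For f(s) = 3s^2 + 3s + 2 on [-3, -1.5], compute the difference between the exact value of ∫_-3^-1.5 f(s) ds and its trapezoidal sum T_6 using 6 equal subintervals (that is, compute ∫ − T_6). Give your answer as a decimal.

Exact integral: ∫_-3^-1.5 f(s) ds = 16.5.
T_6 = 16.546875.
Error = 16.5 − 16.546875 = -0.046875.

-0.046875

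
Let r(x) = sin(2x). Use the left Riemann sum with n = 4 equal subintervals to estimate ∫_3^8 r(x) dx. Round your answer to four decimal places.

0.4036

Δx = (8 − 3)/4 = 1.25.
Left endpoints: 3, 4.25, 5.5, 6.75.
r(3) ≈ -0.2794, r(4.25) ≈ 0.7985, r(5.5) ≈ -1.0000, r(6.75) ≈ 0.8038.
Sum = Δx · [r(3) + r(4.25) + r(5.5) + r(6.75)].
Sum ≈ 0.4036.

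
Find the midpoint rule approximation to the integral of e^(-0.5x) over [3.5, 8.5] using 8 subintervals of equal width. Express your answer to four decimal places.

Δx = (8.5 − 3.5)/8 = 0.625.
Midpoints: 3.8125, 4.4375, 5.0625, 5.6875, 6.3125, 6.9375, 7.5625, 8.1875.
f(3.8125) ≈ 0.1486, f(4.4375) ≈ 0.1087, f(5.0625) ≈ 0.0796, f(5.6875) ≈ 0.0582, f(6.3125) ≈ 0.0426, f(6.9375) ≈ 0.0312, f(7.5625) ≈ 0.0228, f(8.1875) ≈ 0.0167.
Sum = Δx · [f(3.8125) + f(4.4375) + f(5.0625) + ...].
Sum ≈ 0.3177.

0.3177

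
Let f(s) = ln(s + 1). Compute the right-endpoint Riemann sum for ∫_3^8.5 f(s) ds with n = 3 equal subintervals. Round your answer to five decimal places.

Δs = (8.5 − 3)/3 = 11/6.
Right endpoints: 29/6, 20/3, 8.5.
f(29/6) ≈ 1.76359, f(20/3) ≈ 2.03688, f(8.5) ≈ 2.25129.
Sum = Δs · [f(29/6) + f(20/3) + f(8.5)].
Sum ≈ 11.09490.

11.09490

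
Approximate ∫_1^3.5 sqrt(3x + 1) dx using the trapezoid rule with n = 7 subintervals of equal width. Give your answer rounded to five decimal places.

Δx = (3.5 − 1)/7 = 5/14.
f(1) ≈ 2.00000, f(19/14) ≈ 2.25198, f(12/7) ≈ 2.47848, f(29/14) ≈ 2.68594, f(17/7) ≈ 2.87849, f(39/14) ≈ 3.05894, f(22/7) ≈ 3.22933, f(3.5) ≈ 3.39116.
T_7 = (Δx/2)·[f(x_0) + 2f(x_1) + ... + 2f(x_{6}) + f(x_7)].
Sum ≈ 6.88527.

6.88527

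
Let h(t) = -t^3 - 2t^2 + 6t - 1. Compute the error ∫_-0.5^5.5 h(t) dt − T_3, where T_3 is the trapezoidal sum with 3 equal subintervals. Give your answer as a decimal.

Exact integral: ∫_-0.5^5.5 h(t) dt = -255.75.
T_3 = -293.75.
Error = -255.75 − (-293.75) = 38.

38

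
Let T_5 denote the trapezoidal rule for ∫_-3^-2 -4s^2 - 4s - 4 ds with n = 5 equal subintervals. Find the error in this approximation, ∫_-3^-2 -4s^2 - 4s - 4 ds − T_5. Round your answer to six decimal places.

0.026667

Exact integral: ∫_-3^-2 f(s) ds ≈ -19.33333333.
T_5 = -19.36.
Error ≈ -19.33333333 − (-19.36) ≈ 0.026667.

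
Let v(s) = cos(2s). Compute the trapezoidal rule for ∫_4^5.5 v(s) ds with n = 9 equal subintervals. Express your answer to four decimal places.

Δs = (5.5 − 4)/9 = 1/6.
v(4) ≈ -0.1455, v(25/6) ≈ -0.4612, v(13/3) ≈ -0.7261, v(4.5) ≈ -0.9111, v(14/3) ≈ -0.9958, v(29/6) ≈ -0.9709, v(5) ≈ -0.8391, v(31/6) ≈ -0.6149, v(16/3) ≈ -0.3230, v(5.5) ≈ 0.0044.
T_9 = (Δs/2)·[v(s_0) + 2v(s_1) + ... + 2v(s_{8}) + v(s_9)].
Sum ≈ -0.9854.

-0.9854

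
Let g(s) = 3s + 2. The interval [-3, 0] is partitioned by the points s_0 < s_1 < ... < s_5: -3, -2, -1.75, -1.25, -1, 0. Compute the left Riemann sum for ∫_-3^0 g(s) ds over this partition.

-11.0625

Subinterval widths: 1, 0.25, 0.5, 0.25, 1.
Left endpoints: -3, -2, -1.75, -1.25, -1.
g(-3) = -7, g(-2) = -4, g(-1.75) = -3.25, g(-1.25) = -1.75, g(-1) = -1.
Sum = Σ Δs_i · g(s_i).
Sum = -11.0625.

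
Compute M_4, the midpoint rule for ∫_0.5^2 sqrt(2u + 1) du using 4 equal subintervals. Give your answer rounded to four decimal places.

2.7855

Δu = (2 − 0.5)/4 = 0.375.
Midpoints: 0.6875, 1.0625, 1.4375, 1.8125.
f(0.6875) ≈ 1.5411, f(1.0625) ≈ 1.7678, f(1.4375) ≈ 1.9685, f(1.8125) ≈ 2.1506.
Sum = Δu · [f(0.6875) + f(1.0625) + f(1.4375) + f(1.8125)].
Sum ≈ 2.7855.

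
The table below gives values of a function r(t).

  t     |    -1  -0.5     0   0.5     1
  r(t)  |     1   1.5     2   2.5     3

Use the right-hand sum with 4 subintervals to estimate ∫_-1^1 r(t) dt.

4.5

Δt = 0.5.
Sum = 0.5·[1.5 + 2 + 2.5 + 3] = 4.5.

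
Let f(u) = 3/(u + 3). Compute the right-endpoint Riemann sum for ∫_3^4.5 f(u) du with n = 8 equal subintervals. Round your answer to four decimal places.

Δu = (4.5 − 3)/8 = 0.1875.
Right endpoints: 3.1875, 3.375, 3.5625, 3.75, 3.9375, 4.125, 4.3125, 4.5.
f(3.1875) = 16/33, f(3.375) = 8/17, f(3.5625) = 16/35, f(3.75) = 4/9, f(3.9375) = 16/37, f(4.125) = 8/19, f(4.3125) = 16/39, f(4.5) = 0.4.
Sum = Δu · [f(3.1875) + f(3.375) + f(3.5625) + ...].
Sum ≈ 0.6601.

0.6601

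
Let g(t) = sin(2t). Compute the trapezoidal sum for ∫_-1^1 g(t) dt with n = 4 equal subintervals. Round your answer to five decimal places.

Δt = (1 − (-1))/4 = 0.5.
g(-1) ≈ -0.90930, g(-0.5) ≈ -0.84147, g(0) ≈ 0.00000, g(0.5) ≈ 0.84147, g(1) ≈ 0.90930.
T_4 = (Δt/2)·[g(t_0) + 2g(t_1) + 2g(t_2) + 2g(t_3) + g(t_4)].
Sum ≈ 0.00000.

0.00000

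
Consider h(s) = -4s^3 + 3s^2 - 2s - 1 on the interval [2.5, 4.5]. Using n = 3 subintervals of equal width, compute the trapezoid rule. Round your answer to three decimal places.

Δs = (4.5 − 2.5)/3 = 2/3.
h(2.5) = -49.75, h(19/6) = -11261/108, h(23/6) = -20509/108, h(4.5) = -313.75.
T_3 = (Δs/2)·[h(s_0) + 2h(s_1) + 2h(s_2) + h(s_3)].
Sum ≈ -317.278.

-317.278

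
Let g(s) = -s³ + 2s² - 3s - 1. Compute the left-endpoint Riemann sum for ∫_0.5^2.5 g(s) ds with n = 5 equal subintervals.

Δs = (2.5 − 0.5)/5 = 0.4.
Left endpoints: 0.5, 0.9, 1.3, 1.7, 2.1.
g(0.5) = -2.125, g(0.9) = -2.809, g(1.3) = -3.717, g(1.7) = -5.233, g(2.1) = -7.741.
Sum = Δs · [g(0.5) + g(0.9) + g(1.3) + g(1.7) + g(2.1)].
Sum = -8.65.

-8.65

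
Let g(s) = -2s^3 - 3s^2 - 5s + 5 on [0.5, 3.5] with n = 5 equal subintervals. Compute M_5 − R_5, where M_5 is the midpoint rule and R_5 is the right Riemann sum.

M_5 = -131.4.
R_5 = -176.4.
M_5 − R_5 = 45.

45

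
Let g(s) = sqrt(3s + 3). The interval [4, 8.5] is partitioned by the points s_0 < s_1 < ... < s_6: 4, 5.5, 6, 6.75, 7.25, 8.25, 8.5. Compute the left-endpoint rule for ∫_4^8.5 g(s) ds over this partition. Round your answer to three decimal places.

20.157

Subinterval widths: 1.5, 0.5, 0.75, 0.5, 1, 0.25.
Left endpoints: 4, 5.5, 6, 6.75, 7.25, 8.25.
g(4) ≈ 3.873, g(5.5) ≈ 4.416, g(6) ≈ 4.583, g(6.75) ≈ 4.822, g(7.25) ≈ 4.975, g(8.25) ≈ 5.268.
Sum = Σ Δs_i · g(s_i).
Sum ≈ 20.157.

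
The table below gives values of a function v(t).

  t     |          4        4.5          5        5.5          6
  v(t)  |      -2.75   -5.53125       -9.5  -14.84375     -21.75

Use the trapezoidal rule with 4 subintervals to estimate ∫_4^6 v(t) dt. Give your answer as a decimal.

-21.0625

Δt = 0.5.
T_4 = (0.5/2)·[(-2.75) + 2·(-5.53125) + 2·(-9.5) + 2·(-14.84375) + (-21.75)] = -21.0625.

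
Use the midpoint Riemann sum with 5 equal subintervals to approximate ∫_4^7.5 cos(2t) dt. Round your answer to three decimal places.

-0.184

Δt = (7.5 − 4)/5 = 0.7.
Midpoints: 4.35, 5.05, 5.75, 6.45, 7.15.
f(4.35) ≈ -0.749, f(5.05) ≈ -0.781, f(5.75) ≈ 0.483, f(6.45) ≈ 0.945, f(7.15) ≈ -0.162.
Sum = Δt · [f(4.35) + f(5.05) + f(5.75) + f(6.45) + f(7.15)].
Sum ≈ -0.184.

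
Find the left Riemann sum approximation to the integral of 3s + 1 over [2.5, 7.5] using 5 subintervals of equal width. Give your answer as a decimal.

Δs = (7.5 − 2.5)/5 = 1.
Left endpoints: 2.5, 3.5, 4.5, 5.5, 6.5.
f(2.5) = 8.5, f(3.5) = 11.5, f(4.5) = 14.5, f(5.5) = 17.5, f(6.5) = 20.5.
Sum = Δs · [f(2.5) + f(3.5) + f(4.5) + f(5.5) + f(6.5)].
Sum = 72.5.

72.5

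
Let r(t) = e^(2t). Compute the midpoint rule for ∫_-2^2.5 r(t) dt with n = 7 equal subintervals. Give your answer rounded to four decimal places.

Δt = (2.5 − (-2))/7 = 9/14.
Midpoints: -47/28, -29/28, -11/28, 0.25, 25/28, 43/28, 61/28.
r(-47/28) ≈ 0.0348, r(-29/28) ≈ 0.1260, r(-11/28) ≈ 0.4558, r(0.25) ≈ 1.6487, r(25/28) ≈ 5.9638, r(43/28) ≈ 21.5727, r(61/28) ≈ 78.0339.
Sum = Δt · [r(-47/28) + r(-29/28) + r(-11/28) + ...].
Sum ≈ 69.3230.

69.3230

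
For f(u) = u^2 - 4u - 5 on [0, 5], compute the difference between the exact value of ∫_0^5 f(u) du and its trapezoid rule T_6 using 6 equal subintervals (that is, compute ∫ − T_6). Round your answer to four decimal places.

Exact integral: ∫_0^5 f(u) du ≈ -33.333333.
T_6 ≈ -32.754630.
Error ≈ -33.333333 − (-32.754630) ≈ -0.5787.

-0.5787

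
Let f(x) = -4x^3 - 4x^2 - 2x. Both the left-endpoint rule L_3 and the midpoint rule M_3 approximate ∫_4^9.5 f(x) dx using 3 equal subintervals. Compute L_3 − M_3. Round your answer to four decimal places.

2798.5451

L_3 ≈ -6091.657407.
M_3 ≈ -8890.202546.
L_3 − M_3 ≈ 2798.5451.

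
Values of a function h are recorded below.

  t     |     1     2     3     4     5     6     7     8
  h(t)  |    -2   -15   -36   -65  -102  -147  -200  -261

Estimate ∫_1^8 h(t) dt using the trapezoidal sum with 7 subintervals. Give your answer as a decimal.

-696.5

Δt = 1.
T_7 = (1/2)·[(-2) + 2·(-15) + 2·(-36) + 2·(-65) + 2·(-102) + 2·(-147) + 2·(-200) + (-261)] = -696.5.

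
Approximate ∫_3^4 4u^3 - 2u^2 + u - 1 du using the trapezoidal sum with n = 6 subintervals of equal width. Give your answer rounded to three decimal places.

Δu = (4 − 3)/6 = 1/6.
f(3) = 92, f(19/6) = 5893/54, f(10/3) = 3463/27, f(3.5) = 149.5, f(11/3) = 4670/27, f(23/6) = 10733/54, f(4) = 227.
T_6 = (Δu/2)·[f(u_0) + 2f(u_1) + ... + 2f(u_{5}) + f(u_6)].
Sum ≈ 153.019.

153.019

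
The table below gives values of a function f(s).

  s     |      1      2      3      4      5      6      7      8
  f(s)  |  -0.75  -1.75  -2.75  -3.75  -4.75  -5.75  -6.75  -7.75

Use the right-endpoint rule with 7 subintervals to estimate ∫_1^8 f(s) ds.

-33.25

Δs = 1.
Sum = 1·[(-1.75) + (-2.75) + (-3.75) + (-4.75) + (-5.75) + (-6.75) + (-7.75)] = -33.25.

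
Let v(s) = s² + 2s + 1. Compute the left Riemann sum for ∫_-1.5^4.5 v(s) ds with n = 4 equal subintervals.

35.25

Δs = (4.5 − (-1.5))/4 = 1.5.
Left endpoints: -1.5, 0, 1.5, 3.
v(-1.5) = 0.25, v(0) = 1, v(1.5) = 6.25, v(3) = 16.
Sum = Δs · [v(-1.5) + v(0) + v(1.5) + v(3)].
Sum = 35.25.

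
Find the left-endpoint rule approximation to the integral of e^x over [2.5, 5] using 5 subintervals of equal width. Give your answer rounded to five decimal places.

Δx = (5 − 2.5)/5 = 0.5.
Left endpoints: 2.5, 3, 3.5, 4, 4.5.
f(2.5) ≈ 12.18249, f(3) ≈ 20.08554, f(3.5) ≈ 33.11545, f(4) ≈ 54.59815, f(4.5) ≈ 90.01713.
Sum = Δx · [f(2.5) + f(3) + f(3.5) + f(4) + f(4.5)].
Sum ≈ 104.99938.

104.99938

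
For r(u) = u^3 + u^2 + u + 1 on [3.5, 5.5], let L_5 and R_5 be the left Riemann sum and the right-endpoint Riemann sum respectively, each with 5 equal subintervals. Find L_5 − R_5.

-57.4

L_5 = 215.49.
R_5 = 272.89.
L_5 − R_5 = -57.4.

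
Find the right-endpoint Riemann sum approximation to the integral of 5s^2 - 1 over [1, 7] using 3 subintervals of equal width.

Δs = (7 − 1)/3 = 2.
Right endpoints: 3, 5, 7.
f(3) = 44, f(5) = 124, f(7) = 244.
Sum = Δs · [f(3) + f(5) + f(7)].
Sum = 824.

824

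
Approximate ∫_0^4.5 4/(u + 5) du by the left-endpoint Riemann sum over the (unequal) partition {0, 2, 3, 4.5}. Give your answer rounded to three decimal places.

2.921

Subinterval widths: 2, 1, 1.5.
Left endpoints: 0, 2, 3.
f(0) = 0.8, f(2) = 4/7, f(3) = 0.5.
Sum = Σ Δu_i · f(u_i).
Sum ≈ 2.921.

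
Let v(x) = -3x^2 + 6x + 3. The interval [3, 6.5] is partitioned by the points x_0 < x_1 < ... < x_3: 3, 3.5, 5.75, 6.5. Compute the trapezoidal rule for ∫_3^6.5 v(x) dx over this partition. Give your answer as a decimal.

-143.34375

Subinterval widths: 0.5, 2.25, 0.75.
v(3) = -6, v(3.5) = -12.75, v(5.75) = -61.6875, v(6.5) = -84.75.
On each subinterval the trapezoid contributes (Δx_i/2)·[v(x_{i-1}) + v(x_i)].
Sum = -143.34375.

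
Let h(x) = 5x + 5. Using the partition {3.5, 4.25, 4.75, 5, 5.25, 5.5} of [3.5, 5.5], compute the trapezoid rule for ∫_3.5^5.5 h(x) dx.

Subinterval widths: 0.75, 0.5, 0.25, 0.25, 0.25.
h(3.5) = 22.5, h(4.25) = 26.25, h(4.75) = 28.75, h(5) = 30, h(5.25) = 31.25, h(5.5) = 32.5.
On each subinterval the trapezoid contributes (Δx_i/2)·[h(x_{i-1}) + h(x_i)].
Sum = 55.

55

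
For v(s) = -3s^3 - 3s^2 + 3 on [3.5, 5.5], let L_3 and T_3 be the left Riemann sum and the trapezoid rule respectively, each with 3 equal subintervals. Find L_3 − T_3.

141.5

L_3 ≈ -556.194444.
T_3 ≈ -697.694444.
L_3 − T_3 = 141.5.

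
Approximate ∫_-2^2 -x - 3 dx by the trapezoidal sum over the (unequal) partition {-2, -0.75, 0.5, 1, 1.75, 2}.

-12

Subinterval widths: 1.25, 1.25, 0.5, 0.75, 0.25.
f(-2) = -1, f(-0.75) = -2.25, f(0.5) = -3.5, f(1) = -4, f(1.75) = -4.75, f(2) = -5.
On each subinterval the trapezoid contributes (Δx_i/2)·[f(x_{i-1}) + f(x_i)].
Sum = -12.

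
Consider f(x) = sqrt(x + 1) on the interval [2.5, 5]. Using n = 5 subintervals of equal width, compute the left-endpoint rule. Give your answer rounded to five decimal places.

Δx = (5 − 2.5)/5 = 0.5.
Left endpoints: 2.5, 3, 3.5, 4, 4.5.
f(2.5) ≈ 1.87083, f(3) ≈ 2.00000, f(3.5) ≈ 2.12132, f(4) ≈ 2.23607, f(4.5) ≈ 2.34521.
Sum = Δx · [f(2.5) + f(3) + f(3.5) + f(4) + f(4.5)].
Sum ≈ 5.28671.

5.28671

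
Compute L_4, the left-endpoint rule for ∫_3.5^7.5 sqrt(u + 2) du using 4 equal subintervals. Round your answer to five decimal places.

10.54881

Δu = (7.5 − 3.5)/4 = 1.
Left endpoints: 3.5, 4.5, 5.5, 6.5.
f(3.5) ≈ 2.34521, f(4.5) ≈ 2.54951, f(5.5) ≈ 2.73861, f(6.5) ≈ 2.91548.
Sum = Δu · [f(3.5) + f(4.5) + f(5.5) + f(6.5)].
Sum ≈ 10.54881.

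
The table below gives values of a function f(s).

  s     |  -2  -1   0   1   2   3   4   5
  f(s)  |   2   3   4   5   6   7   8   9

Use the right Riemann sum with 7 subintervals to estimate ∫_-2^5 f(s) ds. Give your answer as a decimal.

Δs = 1.
Sum = 1·[3 + 4 + 5 + 6 + 7 + 8 + 9] = 42.

42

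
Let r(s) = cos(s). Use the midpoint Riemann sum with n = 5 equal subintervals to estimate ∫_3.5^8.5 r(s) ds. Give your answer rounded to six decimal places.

1.198591

Δs = (8.5 − 3.5)/5 = 1.
Midpoints: 4, 5, 6, 7, 8.
r(4) ≈ -0.653644, r(5) ≈ 0.283662, r(6) ≈ 0.960170, r(7) ≈ 0.753902, r(8) ≈ -0.145500.
Sum = Δs · [r(4) + r(5) + r(6) + r(7) + r(8)].
Sum ≈ 1.198591.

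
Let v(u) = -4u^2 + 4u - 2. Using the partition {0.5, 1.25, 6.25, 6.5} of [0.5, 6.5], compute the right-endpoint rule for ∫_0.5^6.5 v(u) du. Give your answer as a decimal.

-704.9375

Subinterval widths: 0.75, 5, 0.25.
Right endpoints: 1.25, 6.25, 6.5.
v(1.25) = -3.25, v(6.25) = -133.25, v(6.5) = -145.
Sum = Σ Δu_i · v(u_i).
Sum = -704.9375.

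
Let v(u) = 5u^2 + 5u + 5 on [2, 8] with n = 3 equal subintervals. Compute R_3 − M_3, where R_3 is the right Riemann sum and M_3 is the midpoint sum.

R_3 = 1370.
M_3 = 1010.
R_3 − M_3 = 360.

360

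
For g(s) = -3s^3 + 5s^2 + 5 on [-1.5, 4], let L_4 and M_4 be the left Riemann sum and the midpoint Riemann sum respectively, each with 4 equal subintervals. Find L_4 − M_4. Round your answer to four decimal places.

L_4 ≈ 32.452148.
M_4 ≈ -42.995605.
L_4 − M_4 ≈ 75.4478.

75.4478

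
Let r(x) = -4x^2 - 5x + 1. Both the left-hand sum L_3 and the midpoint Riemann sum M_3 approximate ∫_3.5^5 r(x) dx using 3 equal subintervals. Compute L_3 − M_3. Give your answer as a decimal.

14.25

L_3 = -125.5.
M_3 = -139.75.
L_3 − M_3 = 14.25.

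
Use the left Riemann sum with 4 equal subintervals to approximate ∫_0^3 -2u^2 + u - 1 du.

Δu = (3 − 0)/4 = 0.75.
Left endpoints: 0, 0.75, 1.5, 2.25.
f(0) = -1, f(0.75) = -1.375, f(1.5) = -4, f(2.25) = -8.875.
Sum = Δu · [f(0) + f(0.75) + f(1.5) + f(2.25)].
Sum = -11.4375.

-11.4375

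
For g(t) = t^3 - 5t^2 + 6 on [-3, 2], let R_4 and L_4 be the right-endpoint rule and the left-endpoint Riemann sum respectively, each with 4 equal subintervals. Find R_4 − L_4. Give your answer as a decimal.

75

R_4 = -15.546875.
L_4 = -90.546875.
R_4 − L_4 = 75.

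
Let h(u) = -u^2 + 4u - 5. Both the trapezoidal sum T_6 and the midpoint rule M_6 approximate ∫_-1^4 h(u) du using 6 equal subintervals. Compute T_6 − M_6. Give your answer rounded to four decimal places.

T_6 ≈ -17.245370.
M_6 ≈ -16.377315.
T_6 − M_6 ≈ -0.8681.

-0.8681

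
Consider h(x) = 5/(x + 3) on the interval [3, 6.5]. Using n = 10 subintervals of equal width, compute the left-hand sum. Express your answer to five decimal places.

Δx = (6.5 − 3)/10 = 0.35.
Left endpoints: 3, 3.35, 3.7, 4.05, 4.4, 4.75, 5.1, 5.45, 5.8, 6.15.
h(3) = 5/6, h(3.35) = 100/127, h(3.7) = 50/67, h(4.05) = 100/141, h(4.4) = 25/37, h(4.75) = 20/31, h(5.1) = 50/81, h(5.45) = 100/169, h(5.8) = 25/44, h(6.15) = 100/183.
Sum = Δx · [h(3) + h(3.35) + h(3.7) + ...].
Sum ≈ 2.35224.

2.35224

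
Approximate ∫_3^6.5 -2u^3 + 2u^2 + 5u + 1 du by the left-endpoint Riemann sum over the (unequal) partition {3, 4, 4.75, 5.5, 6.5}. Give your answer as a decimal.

Subinterval widths: 1, 0.75, 0.75, 1.
Left endpoints: 3, 4, 4.75, 5.5.
f(3) = -20, f(4) = -75, f(4.75) = -144.46875, f(5.5) = -243.75.
Sum = Σ Δu_i · f(u_i).
Sum = -428.3515625.

-428.3515625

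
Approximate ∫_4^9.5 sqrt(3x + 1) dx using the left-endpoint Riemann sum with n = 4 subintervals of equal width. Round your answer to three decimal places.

Δx = (9.5 − 4)/4 = 1.375.
Left endpoints: 4, 5.375, 6.75, 8.125.
f(4) ≈ 3.606, f(5.375) ≈ 4.138, f(6.75) ≈ 4.610, f(8.125) ≈ 5.037.
Sum = Δx · [f(4) + f(5.375) + f(6.75) + f(8.125)].
Sum ≈ 23.913.

23.913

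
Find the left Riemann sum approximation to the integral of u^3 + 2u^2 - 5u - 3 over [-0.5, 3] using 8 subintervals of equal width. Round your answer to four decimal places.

0.6511

Δu = (3 − (-0.5))/8 = 0.4375.
Left endpoints: -0.5, -0.0625, 0.375, 0.8125, 1.25, 1.6875, 2.125, 2.5625.
f(-0.5) = -0.125, f(-0.0625) = -10977/4096, f(0.375) = -2325/512, f(0.8125) = -21323/4096, f(1.25) = -4.171875, f(1.6875) = -3837/4096, f(2.125) = 2561/512, f(2.5625) = 57945/4096.
Sum = Δu · [f(-0.5) + f(-0.0625) + f(0.375) + ...].
Sum ≈ 0.6511.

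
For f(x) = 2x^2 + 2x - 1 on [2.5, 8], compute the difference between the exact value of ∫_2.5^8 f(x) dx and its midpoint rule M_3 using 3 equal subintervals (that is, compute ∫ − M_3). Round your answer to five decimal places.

3.08102

Exact integral: ∫_2.5^8 f(x) dx ≈ 383.1666667.
M_3 ≈ 380.0856481.
Error ≈ 383.1666667 − 380.0856481 ≈ 3.08102.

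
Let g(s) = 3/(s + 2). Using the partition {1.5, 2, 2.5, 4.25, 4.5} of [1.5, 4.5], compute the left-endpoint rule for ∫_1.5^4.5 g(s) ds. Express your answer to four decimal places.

2.0902

Subinterval widths: 0.5, 0.5, 1.75, 0.25.
Left endpoints: 1.5, 2, 2.5, 4.25.
g(1.5) = 6/7, g(2) = 0.75, g(2.5) = 2/3, g(4.25) = 0.48.
Sum = Σ Δs_i · g(s_i).
Sum ≈ 2.0902.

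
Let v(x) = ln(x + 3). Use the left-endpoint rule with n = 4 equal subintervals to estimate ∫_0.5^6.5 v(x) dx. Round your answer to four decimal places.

10.2202

Δx = (6.5 − 0.5)/4 = 1.5.
Left endpoints: 0.5, 2, 3.5, 5.
v(0.5) ≈ 1.2528, v(2) ≈ 1.6094, v(3.5) ≈ 1.8718, v(5) ≈ 2.0794.
Sum = Δx · [v(0.5) + v(2) + v(3.5) + v(5)].
Sum ≈ 10.2202.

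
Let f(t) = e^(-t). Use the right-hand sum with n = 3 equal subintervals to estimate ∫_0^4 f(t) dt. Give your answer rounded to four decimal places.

Δt = (4 − 0)/3 = 4/3.
Right endpoints: 4/3, 8/3, 4.
f(4/3) ≈ 0.2636, f(8/3) ≈ 0.0695, f(4) ≈ 0.0183.
Sum = Δt · [f(4/3) + f(8/3) + f(4)].
Sum ≈ 0.4685.

0.4685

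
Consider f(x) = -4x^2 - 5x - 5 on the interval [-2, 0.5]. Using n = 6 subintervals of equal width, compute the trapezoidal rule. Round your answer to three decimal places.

-14.248

Δx = (0.5 − (-2))/6 = 5/12.
f(-2) = -11, f(-19/12) = -64/9, f(-7/6) = -83/18, f(-0.75) = -3.5, f(-1/3) = -34/9, f(1/12) = -49/9, f(0.5) = -8.5.
T_6 = (Δx/2)·[f(x_0) + 2f(x_1) + ... + 2f(x_{5}) + f(x_6)].
Sum ≈ -14.248.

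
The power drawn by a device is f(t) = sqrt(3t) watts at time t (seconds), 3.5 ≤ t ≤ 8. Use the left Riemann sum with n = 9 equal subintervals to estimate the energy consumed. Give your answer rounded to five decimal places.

18.14911

Δt = (8 − 3.5)/9 = 0.5.
Left endpoints: 3.5, 4, 4.5, 5, 5.5, 6, 6.5, 7, 7.5.
f(3.5) ≈ 3.24037, f(4) ≈ 3.46410, f(4.5) ≈ 3.67423, f(5) ≈ 3.87298, f(5.5) ≈ 4.06202, f(6) ≈ 4.24264, f(6.5) ≈ 4.41588, f(7) ≈ 4.58258, f(7.5) ≈ 4.74342.
Sum = Δt · [f(3.5) + f(4) + f(4.5) + ...].
Sum ≈ 18.14911.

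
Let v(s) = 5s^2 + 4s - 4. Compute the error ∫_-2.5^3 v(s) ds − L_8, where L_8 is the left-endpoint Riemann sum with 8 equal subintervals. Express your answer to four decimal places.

10.1227

Exact integral: ∫_-2.5^3 v(s) ds ≈ 54.541667.
L_8 ≈ 44.418945.
Error ≈ 54.541667 − 44.418945 ≈ 10.1227.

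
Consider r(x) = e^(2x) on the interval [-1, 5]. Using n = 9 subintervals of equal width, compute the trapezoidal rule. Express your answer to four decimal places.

12598.3614

Δx = (5 − (-1))/9 = 2/3.
r(-1) ≈ 0.1353, r(-1/3) ≈ 0.5134, r(1/3) ≈ 1.9477, r(1) ≈ 7.3891, r(5/3) ≈ 28.0316, r(7/3) ≈ 106.3427, r(3) ≈ 403.4288, r(11/3) ≈ 1530.4749, r(13/3) ≈ 5806.1133, r(5) ≈ 22026.4658.
T_9 = (Δx/2)·[r(x_0) + 2r(x_1) + ... + 2r(x_{8}) + r(x_9)].
Sum ≈ 12598.3614.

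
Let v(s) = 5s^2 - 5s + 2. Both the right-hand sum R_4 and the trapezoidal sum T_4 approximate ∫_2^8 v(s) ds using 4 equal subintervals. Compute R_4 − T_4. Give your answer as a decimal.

R_4 = 915.75.
T_4 = 713.25.
R_4 − T_4 = 202.5.

202.5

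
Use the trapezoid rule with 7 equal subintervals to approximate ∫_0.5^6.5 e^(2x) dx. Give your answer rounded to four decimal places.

Δx = (6.5 − 0.5)/7 = 6/7.
f(0.5) ≈ 2.7183, f(19/14) ≈ 15.0938, f(31/14) ≈ 83.8116, f(43/14) ≈ 465.3813, f(55/14) ≈ 2584.1266, f(67/14) ≈ 14348.9001, f(79/14) ≈ 79675.2507, f(6.5) ≈ 442413.3920.
T_7 = (Δx/2)·[f(x_0) + 2f(x_1) + ... + 2f(x_{6}) + f(x_7)].
Sum ≈ 272897.6737.

272897.6737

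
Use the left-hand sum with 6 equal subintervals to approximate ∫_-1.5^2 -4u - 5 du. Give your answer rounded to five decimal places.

Δu = (2 − (-1.5))/6 = 7/12.
Left endpoints: -1.5, -11/12, -1/3, 0.25, 5/6, 17/12.
f(-1.5) = 1, f(-11/12) = -4/3, f(-1/3) = -11/3, f(0.25) = -6, f(5/6) = -25/3, f(17/12) = -32/3.
Sum = Δu · [f(-1.5) + f(-11/12) + f(-1/3) + ...].
Sum ≈ -16.91667.

-16.91667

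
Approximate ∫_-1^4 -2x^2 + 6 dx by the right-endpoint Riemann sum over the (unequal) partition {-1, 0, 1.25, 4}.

Subinterval widths: 1, 1.25, 2.75.
Right endpoints: 0, 1.25, 4.
f(0) = 6, f(1.25) = 2.875, f(4) = -26.
Sum = Σ Δx_i · f(x_i).
Sum = -61.90625.

-61.90625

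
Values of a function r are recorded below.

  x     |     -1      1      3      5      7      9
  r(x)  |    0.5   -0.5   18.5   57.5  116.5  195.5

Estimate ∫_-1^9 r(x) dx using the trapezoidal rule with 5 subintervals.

580

Δx = 2.
T_5 = (2/2)·[0.5 + 2·(-0.5) + 2·18.5 + 2·57.5 + 2·116.5 + 195.5] = 580.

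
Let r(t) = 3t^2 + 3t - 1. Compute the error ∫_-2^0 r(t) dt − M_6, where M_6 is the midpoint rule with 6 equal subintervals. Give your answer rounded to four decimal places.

Exact integral: ∫_-2^0 r(t) dt = 0.
M_6 ≈ -0.055556.
Error ≈ 0 − (-0.055556) ≈ 0.0556.

0.0556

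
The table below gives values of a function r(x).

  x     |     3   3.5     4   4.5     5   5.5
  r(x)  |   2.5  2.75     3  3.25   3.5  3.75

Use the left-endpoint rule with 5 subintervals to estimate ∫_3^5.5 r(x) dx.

Δx = 0.5.
Sum = 0.5·[2.5 + 2.75 + 3 + 3.25 + 3.5] = 7.5.

7.5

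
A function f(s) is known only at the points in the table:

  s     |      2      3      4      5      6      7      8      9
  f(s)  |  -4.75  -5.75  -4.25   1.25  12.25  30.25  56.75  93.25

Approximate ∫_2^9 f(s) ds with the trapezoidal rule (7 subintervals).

134.75

Δs = 1.
T_7 = (1/2)·[(-4.75) + 2·(-5.75) + 2·(-4.25) + 2·1.25 + 2·12.25 + 2·30.25 + 2·56.75 + 93.25] = 134.75.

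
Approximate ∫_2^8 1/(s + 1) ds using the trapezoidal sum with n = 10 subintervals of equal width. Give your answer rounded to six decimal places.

1.101562

Δs = (8 − 2)/10 = 0.6.
f(2) = 1/3, f(2.6) = 5/18, f(3.2) = 5/21, f(3.8) = 5/24, f(4.4) = 5/27, f(5) = 1/6, f(5.6) = 5/33, f(6.2) = 5/36, f(6.8) = 5/39, f(7.4) = 5/42, f(8) = 1/9.
T_10 = (Δs/2)·[f(s_0) + 2f(s_1) + ... + 2f(s_{9}) + f(s_10)].
Sum ≈ 1.101562.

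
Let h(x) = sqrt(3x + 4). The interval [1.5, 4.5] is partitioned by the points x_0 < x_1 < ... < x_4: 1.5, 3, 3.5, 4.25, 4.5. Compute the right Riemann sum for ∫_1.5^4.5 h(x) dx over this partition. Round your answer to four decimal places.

Subinterval widths: 1.5, 0.5, 0.75, 0.25.
Right endpoints: 3, 3.5, 4.25, 4.5.
h(3) ≈ 3.6056, h(3.5) ≈ 3.8079, h(4.25) ≈ 4.0927, h(4.5) ≈ 4.1833.
Sum = Σ Δx_i · h(x_i).
Sum ≈ 11.4276.

11.4276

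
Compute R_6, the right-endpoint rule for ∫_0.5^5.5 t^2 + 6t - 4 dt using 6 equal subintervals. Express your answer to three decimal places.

150.995

Δt = (5.5 − 0.5)/6 = 5/6.
Right endpoints: 4/3, 13/6, 3, 23/6, 14/3, 5.5.
f(4/3) = 52/9, f(13/6) = 493/36, f(3) = 23, f(23/6) = 1213/36, f(14/3) = 412/9, f(5.5) = 59.25.
Sum = Δt · [f(4/3) + f(13/6) + f(3) + ...].
Sum ≈ 150.995.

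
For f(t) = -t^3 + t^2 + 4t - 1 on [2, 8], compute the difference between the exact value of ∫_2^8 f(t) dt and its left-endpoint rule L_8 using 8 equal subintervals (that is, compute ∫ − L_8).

Exact integral: ∫_2^8 f(t) dt = -738.
L_8 = -588.375.
Error = -738 − (-588.375) = -149.625.

-149.625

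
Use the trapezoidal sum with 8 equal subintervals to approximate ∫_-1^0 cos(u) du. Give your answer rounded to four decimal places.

0.8404

Δu = (0 − (-1))/8 = 0.125.
f(-1) ≈ 0.5403, f(-0.875) ≈ 0.6410, f(-0.75) ≈ 0.7317, f(-0.625) ≈ 0.8110, f(-0.5) ≈ 0.8776, f(-0.375) ≈ 0.9305, f(-0.25) ≈ 0.9689, f(-0.125) ≈ 0.9922, f(0) ≈ 1.0000.
T_8 = (Δu/2)·[f(u_0) + 2f(u_1) + ... + 2f(u_{7}) + f(u_8)].
Sum ≈ 0.8404.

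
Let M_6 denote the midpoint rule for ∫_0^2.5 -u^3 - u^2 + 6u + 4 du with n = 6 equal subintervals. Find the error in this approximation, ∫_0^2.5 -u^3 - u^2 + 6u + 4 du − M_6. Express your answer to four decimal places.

Exact integral: ∫_0^2.5 f(u) du ≈ 13.776042.
M_6 ≈ 13.947844.
Error ≈ 13.776042 − 13.947844 ≈ -0.1718.

-0.1718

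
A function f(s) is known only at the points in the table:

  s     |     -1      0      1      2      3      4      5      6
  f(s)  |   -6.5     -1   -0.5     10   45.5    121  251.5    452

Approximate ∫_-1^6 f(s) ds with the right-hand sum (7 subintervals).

Δs = 1.
Sum = 1·[(-1) + (-0.5) + 10 + 45.5 + 121 + 251.5 + 452] = 878.5.

878.5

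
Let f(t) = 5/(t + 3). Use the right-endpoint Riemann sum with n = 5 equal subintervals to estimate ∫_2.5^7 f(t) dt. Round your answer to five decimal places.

Δt = (7 − 2.5)/5 = 0.9.
Right endpoints: 3.4, 4.3, 5.2, 6.1, 7.
f(3.4) = 0.78125, f(4.3) = 50/73, f(5.2) = 25/41, f(6.1) = 50/91, f(7) = 0.5.
Sum = Δt · [f(3.4) + f(4.3) + f(5.2) + f(6.1) + f(7)].
Sum ≈ 2.81285.

2.81285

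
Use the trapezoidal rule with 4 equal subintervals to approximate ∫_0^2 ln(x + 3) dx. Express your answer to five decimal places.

Δx = (2 − 0)/4 = 0.5.
f(0) ≈ 1.09861, f(0.5) ≈ 1.25276, f(1) ≈ 1.38629, f(1.5) ≈ 1.50408, f(2) ≈ 1.60944.
T_4 = (Δx/2)·[f(x_0) + 2f(x_1) + 2f(x_2) + 2f(x_3) + f(x_4)].
Sum ≈ 2.74858.

2.74858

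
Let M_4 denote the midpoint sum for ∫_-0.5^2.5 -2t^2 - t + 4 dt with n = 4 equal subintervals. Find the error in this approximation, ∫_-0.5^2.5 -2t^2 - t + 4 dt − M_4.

Exact integral: ∫_-0.5^2.5 f(t) dt = -1.5.
M_4 = -1.21875.
Error = -1.5 − (-1.21875) = -0.28125.

-0.28125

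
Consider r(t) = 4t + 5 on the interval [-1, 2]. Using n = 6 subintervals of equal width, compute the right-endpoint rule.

Δt = (2 − (-1))/6 = 0.5.
Right endpoints: -0.5, 0, 0.5, 1, 1.5, 2.
r(-0.5) = 3, r(0) = 5, r(0.5) = 7, r(1) = 9, r(1.5) = 11, r(2) = 13.
Sum = Δt · [r(-0.5) + r(0) + r(0.5) + ...].
Sum = 24.

24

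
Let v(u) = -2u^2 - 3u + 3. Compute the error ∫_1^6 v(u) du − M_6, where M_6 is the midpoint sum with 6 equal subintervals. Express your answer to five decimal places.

Exact integral: ∫_1^6 v(u) du ≈ -180.8333333.
M_6 ≈ -180.2546296.
Error ≈ -180.8333333 − (-180.2546296) ≈ -0.57870.

-0.57870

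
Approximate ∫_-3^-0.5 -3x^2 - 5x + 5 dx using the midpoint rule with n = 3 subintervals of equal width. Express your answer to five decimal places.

7.93403

Δx = (-0.5 − (-3))/3 = 5/6.
Midpoints: -31/12, -1.75, -11/12.
f(-31/12) = -101/48, f(-1.75) = 4.5625, f(-11/12) = 7.0625.
Sum = Δx · [f(-31/12) + f(-1.75) + f(-11/12)].
Sum ≈ 7.93403.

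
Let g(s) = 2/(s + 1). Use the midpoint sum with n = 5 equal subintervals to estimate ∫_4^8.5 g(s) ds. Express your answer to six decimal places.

1.281770

Δs = (8.5 − 4)/5 = 0.9.
Midpoints: 4.45, 5.35, 6.25, 7.15, 8.05.
g(4.45) = 40/109, g(5.35) = 40/127, g(6.25) = 8/29, g(7.15) = 40/163, g(8.05) = 40/181.
Sum = Δs · [g(4.45) + g(5.35) + g(6.25) + g(7.15) + g(8.05)].
Sum ≈ 1.281770.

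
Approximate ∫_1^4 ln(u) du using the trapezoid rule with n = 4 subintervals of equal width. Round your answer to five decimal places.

Δu = (4 − 1)/4 = 0.75.
f(1) ≈ 0.00000, f(1.75) ≈ 0.55962, f(2.5) ≈ 0.91629, f(3.25) ≈ 1.17865, f(4) ≈ 1.38629.
T_4 = (Δu/2)·[f(u_0) + 2f(u_1) + 2f(u_2) + 2f(u_3) + f(u_4)].
Sum ≈ 2.51078.

2.51078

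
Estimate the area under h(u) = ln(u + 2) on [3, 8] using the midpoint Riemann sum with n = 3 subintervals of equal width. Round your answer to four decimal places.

9.9901

Δu = (8 − 3)/3 = 5/3.
Midpoints: 23/6, 5.5, 43/6.
h(23/6) ≈ 1.7636, h(5.5) ≈ 2.0149, h(43/6) ≈ 2.2156.
Sum = Δu · [h(23/6) + h(5.5) + h(43/6)].
Sum ≈ 9.9901.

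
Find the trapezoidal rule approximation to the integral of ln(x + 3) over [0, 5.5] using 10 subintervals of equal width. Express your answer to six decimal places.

Δx = (5.5 − 0)/10 = 0.55.
f(0) ≈ 1.098612, f(0.55) ≈ 1.266948, f(1.1) ≈ 1.410987, f(1.65) ≈ 1.536867, f(2.2) ≈ 1.648659, f(2.75) ≈ 1.749200, f(3.3) ≈ 1.840550, f(3.85) ≈ 1.924249, f(4.4) ≈ 2.001480, f(4.95) ≈ 2.073172, f(5.5) ≈ 2.140066.
T_10 = (Δx/2)·[f(x_0) + 2f(x_1) + ... + 2f(x_{9}) + f(x_10)].
Sum ≈ 9.389297.

9.389297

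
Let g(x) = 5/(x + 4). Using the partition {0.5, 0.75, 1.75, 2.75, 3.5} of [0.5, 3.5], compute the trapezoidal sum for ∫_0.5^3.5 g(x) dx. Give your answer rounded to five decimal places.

2.56450

Subinterval widths: 0.25, 1, 1, 0.75.
g(0.5) = 10/9, g(0.75) = 20/19, g(1.75) = 20/23, g(2.75) = 20/27, g(3.5) = 2/3.
On each subinterval the trapezoid contributes (Δx_i/2)·[g(x_{i-1}) + g(x_i)].
Sum ≈ 2.56450.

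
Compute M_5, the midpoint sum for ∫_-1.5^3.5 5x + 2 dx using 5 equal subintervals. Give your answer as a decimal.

35

Δx = (3.5 − (-1.5))/5 = 1.
Midpoints: -1, 0, 1, 2, 3.
f(-1) = -3, f(0) = 2, f(1) = 7, f(2) = 12, f(3) = 17.
Sum = Δx · [f(-1) + f(0) + f(1) + f(2) + f(3)].
Sum = 35.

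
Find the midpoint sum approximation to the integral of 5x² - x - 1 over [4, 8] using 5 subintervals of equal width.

717.6

Δx = (8 − 4)/5 = 0.8.
Midpoints: 4.4, 5.2, 6, 6.8, 7.6.
f(4.4) = 91.4, f(5.2) = 129, f(6) = 173, f(6.8) = 223.4, f(7.6) = 280.2.
Sum = Δx · [f(4.4) + f(5.2) + f(6) + f(6.8) + f(7.6)].
Sum = 717.6.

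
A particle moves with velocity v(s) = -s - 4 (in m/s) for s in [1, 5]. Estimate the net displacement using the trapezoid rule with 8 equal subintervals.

-28

Δs = (5 − 1)/8 = 0.5.
v(1) = -5, v(1.5) = -5.5, v(2) = -6, v(2.5) = -6.5, v(3) = -7, v(3.5) = -7.5, v(4) = -8, v(4.5) = -8.5, v(5) = -9.
T_8 = (Δs/2)·[v(s_0) + 2v(s_1) + ... + 2v(s_{7}) + v(s_8)].
Sum = -28.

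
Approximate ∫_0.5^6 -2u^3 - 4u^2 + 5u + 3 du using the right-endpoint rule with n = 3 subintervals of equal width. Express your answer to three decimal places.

-1403.977

Δu = (6 − 0.5)/3 = 11/6.
Right endpoints: 7/3, 25/6, 6.
f(7/3) = -878/27, f(25/6) = -20551/108, f(6) = -543.
Sum = Δu · [f(7/3) + f(25/6) + f(6)].
Sum ≈ -1403.977.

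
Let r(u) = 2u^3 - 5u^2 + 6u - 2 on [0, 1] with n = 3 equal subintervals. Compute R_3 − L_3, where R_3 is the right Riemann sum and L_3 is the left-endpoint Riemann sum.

R_3 ≈ 0.29630.
L_3 ≈ -0.70370.
R_3 − L_3 = 1.

1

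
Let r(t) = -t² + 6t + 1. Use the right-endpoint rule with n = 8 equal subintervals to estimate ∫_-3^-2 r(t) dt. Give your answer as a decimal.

-19.6484375

Δt = (-2 − (-3))/8 = 0.125.
Right endpoints: -2.875, -2.75, -2.625, -2.5, -2.375, -2.25, -2.125, -2.
r(-2.875) = -24.515625, r(-2.75) = -23.0625, r(-2.625) = -21.640625, r(-2.5) = -20.25, r(-2.375) = -18.890625, r(-2.25) = -17.5625, r(-2.125) = -16.265625, r(-2) = -15.
Sum = Δt · [r(-2.875) + r(-2.75) + r(-2.625) + ...].
Sum = -19.6484375.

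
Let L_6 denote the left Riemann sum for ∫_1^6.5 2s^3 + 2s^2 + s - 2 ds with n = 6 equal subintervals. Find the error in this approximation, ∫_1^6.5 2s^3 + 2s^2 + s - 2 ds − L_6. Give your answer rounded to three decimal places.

Exact integral: ∫_1^6.5 f(s) ds ≈ 1084.07292.
L_6 ≈ 811.78791.
Error ≈ 1084.07292 − 811.78791 ≈ 272.285.

272.285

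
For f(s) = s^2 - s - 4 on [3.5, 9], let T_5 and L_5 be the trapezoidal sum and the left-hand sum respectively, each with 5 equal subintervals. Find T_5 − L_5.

T_5 = 173.4425.
L_5 = 138.655.
T_5 − L_5 = 34.7875.

34.7875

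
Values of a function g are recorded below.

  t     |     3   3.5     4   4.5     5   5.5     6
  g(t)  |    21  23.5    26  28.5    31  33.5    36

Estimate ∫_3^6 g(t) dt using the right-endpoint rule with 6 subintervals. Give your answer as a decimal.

Δt = 0.5.
Sum = 0.5·[23.5 + 26 + 28.5 + 31 + 33.5 + 36] = 89.25.

89.25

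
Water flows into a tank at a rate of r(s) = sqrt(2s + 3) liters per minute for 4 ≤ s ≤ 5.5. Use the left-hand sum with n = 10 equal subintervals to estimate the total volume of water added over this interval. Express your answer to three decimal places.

5.268

Δs = (5.5 − 4)/10 = 0.15.
Left endpoints: 4, 4.15, 4.3, 4.45, 4.6, 4.75, 4.9, 5.05, 5.2, 5.35.
r(4) ≈ 3.317, r(4.15) ≈ 3.362, r(4.3) ≈ 3.406, r(4.45) ≈ 3.450, r(4.6) ≈ 3.493, r(4.75) ≈ 3.536, r(4.9) ≈ 3.578, r(5.05) ≈ 3.619, r(5.2) ≈ 3.661, r(5.35) ≈ 3.701.
Sum = Δs · [r(4) + r(4.15) + r(4.3) + ...].
Sum ≈ 5.268.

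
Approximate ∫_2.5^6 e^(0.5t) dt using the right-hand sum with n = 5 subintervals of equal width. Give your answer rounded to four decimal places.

39.3368

Δt = (6 − 2.5)/5 = 0.7.
Right endpoints: 3.2, 3.9, 4.6, 5.3, 6.
f(3.2) ≈ 4.9530, f(3.9) ≈ 7.0287, f(4.6) ≈ 9.9742, f(5.3) ≈ 14.1540, f(6) ≈ 20.0855.
Sum = Δt · [f(3.2) + f(3.9) + f(4.6) + f(5.3) + f(6)].
Sum ≈ 39.3368.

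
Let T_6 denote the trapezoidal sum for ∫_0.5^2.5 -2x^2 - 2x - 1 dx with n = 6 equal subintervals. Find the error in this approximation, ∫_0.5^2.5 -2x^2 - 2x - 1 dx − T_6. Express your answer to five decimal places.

0.07407

Exact integral: ∫_0.5^2.5 f(x) dx ≈ -18.3333333.
T_6 ≈ -18.4074074.
Error ≈ -18.3333333 − (-18.4074074) ≈ 0.07407.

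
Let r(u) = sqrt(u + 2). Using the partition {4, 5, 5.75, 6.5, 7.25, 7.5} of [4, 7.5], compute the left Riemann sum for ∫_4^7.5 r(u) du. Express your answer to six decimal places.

Subinterval widths: 1, 0.75, 0.75, 0.75, 0.25.
Left endpoints: 4, 5, 5.75, 6.5, 7.25.
r(4) ≈ 2.449490, r(5) ≈ 2.645751, r(5.75) ≈ 2.783882, r(6.5) ≈ 2.915476, r(7.25) ≈ 3.041381.
Sum = Σ Δu_i · r(u_i).
Sum ≈ 9.468667.

9.468667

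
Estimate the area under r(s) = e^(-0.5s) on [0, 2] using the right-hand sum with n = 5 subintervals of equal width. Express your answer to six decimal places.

Δs = (2 − 0)/5 = 0.4.
Right endpoints: 0.4, 0.8, 1.2, 1.6, 2.
r(0.4) ≈ 0.818731, r(0.8) ≈ 0.670320, r(1.2) ≈ 0.548812, r(1.6) ≈ 0.449329, r(2) ≈ 0.367879.
Sum = Δs · [r(0.4) + r(0.8) + r(1.2) + r(1.6) + r(2)].
Sum ≈ 1.142028.

1.142028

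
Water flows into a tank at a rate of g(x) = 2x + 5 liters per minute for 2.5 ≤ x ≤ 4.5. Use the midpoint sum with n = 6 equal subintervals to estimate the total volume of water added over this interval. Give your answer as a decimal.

Δx = (4.5 − 2.5)/6 = 1/3.
Midpoints: 8/3, 3, 10/3, 11/3, 4, 13/3.
g(8/3) = 31/3, g(3) = 11, g(10/3) = 35/3, g(11/3) = 37/3, g(4) = 13, g(13/3) = 41/3.
Sum = Δx · [g(8/3) + g(3) + g(10/3) + ...].
Sum = 24.

24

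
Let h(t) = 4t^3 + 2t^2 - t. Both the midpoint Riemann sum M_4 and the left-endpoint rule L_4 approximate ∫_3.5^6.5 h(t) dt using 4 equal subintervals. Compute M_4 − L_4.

M_4 = 1765.78125.
L_4 = 1422.9375.
M_4 − L_4 = 342.84375.

342.84375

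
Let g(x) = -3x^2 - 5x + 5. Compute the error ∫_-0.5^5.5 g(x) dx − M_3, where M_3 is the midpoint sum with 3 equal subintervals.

Exact integral: ∫_-0.5^5.5 g(x) dx = -211.5.
M_3 = -205.5.
Error = -211.5 − (-205.5) = -6.

-6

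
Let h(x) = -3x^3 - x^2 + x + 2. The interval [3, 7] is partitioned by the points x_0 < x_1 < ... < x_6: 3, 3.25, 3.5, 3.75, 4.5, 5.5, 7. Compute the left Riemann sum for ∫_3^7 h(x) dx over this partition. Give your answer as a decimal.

-1276.9921875

Subinterval widths: 0.25, 0.25, 0.25, 0.75, 1, 1.5.
Left endpoints: 3, 3.25, 3.5, 3.75, 4.5, 5.5.
h(3) = -85, h(3.25) = -108.296875, h(3.5) = -135.375, h(3.75) = -166.515625, h(4.5) = -287.125, h(5.5) = -521.875.
Sum = Σ Δx_i · h(x_i).
Sum = -1276.9921875.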